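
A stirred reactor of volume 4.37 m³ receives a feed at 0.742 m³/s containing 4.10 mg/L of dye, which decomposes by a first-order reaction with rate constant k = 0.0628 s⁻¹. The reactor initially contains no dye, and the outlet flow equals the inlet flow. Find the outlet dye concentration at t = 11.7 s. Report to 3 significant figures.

V dC/dt = Q(C_in − C) − k V C.
This is linear with rate a = Q/V + k = 0.23259 s⁻¹.
C_ss = Q C_in/(Q + kV) = 2.9930 mg/L; C(t) = C_ss + (C₀ − C_ss) e^(−a t).
C(11.7) = 2.9930 + (-2.9930)·e^(−0.23259·11.7) = 2.9930 + (-2.9930)·0.065786 = 2.7961 mg/L.

2.80 mg/L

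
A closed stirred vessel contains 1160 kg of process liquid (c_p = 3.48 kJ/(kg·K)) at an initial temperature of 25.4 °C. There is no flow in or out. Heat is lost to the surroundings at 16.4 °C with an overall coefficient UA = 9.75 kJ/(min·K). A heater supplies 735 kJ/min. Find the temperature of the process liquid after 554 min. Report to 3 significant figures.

74.4 °C

M c_p dT/dt = −UA(T − T_amb) + Q̇.
dT/dt = (T_ss − T)/τ with T_ss = T_amb + Q̇/UA = 16.4 + 735/9.75 = 91.785 °C, τ = M c_p/UA = 1160·3.48/9.75 = 414.03 min.
Solution: T(t) = T_ss + (T₀ − T_ss) e^(−t/τ).
T(554) = 91.785 + (-66.385)·0.26235 = 74.368 °C.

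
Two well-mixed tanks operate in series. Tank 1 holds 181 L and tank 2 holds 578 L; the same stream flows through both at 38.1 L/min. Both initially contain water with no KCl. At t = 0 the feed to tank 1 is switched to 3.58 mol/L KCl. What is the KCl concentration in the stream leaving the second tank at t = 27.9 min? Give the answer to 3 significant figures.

2.76 mol/L

Species balance on tank i: dCᵢ/dt = (Cᵢ₋₁ − Cᵢ)/τᵢ with τᵢ = Vᵢ/Q.
τ₁ = 181/38.1 = 4.7507 min; τ₂ = 578/38.1 = 15.171 min.
Tank 1: C₁ = C_in(1 − e^(−t/τ₁)). Tank 2 (τ₁ ≠ τ₂): C₂ = C_in[1 − (τ₁ e^(−t/τ₁) − τ₂ e^(−t/τ₂))/(τ₁ − τ₂)].
At t = 27.9: e^(−t/τ₁) = 0.0028148, e^(−t/τ₂) = 0.15896.
C₂ = 3.58·[1 − (4.7507·0.0028148 − 15.171·0.15896)/(-10.420)] = 3.58·0.76985 = 2.7560 mol/L.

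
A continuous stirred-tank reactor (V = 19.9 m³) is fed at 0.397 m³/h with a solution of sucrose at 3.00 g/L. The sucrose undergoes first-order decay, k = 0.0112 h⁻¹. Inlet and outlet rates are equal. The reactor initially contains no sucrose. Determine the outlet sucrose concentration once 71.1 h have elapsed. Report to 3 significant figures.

1.71 g/L

Species balance: V dC/dt = Q C_in − Q C − k V C.
dC/dt = (Q/V) C_in − (Q/V + k) C; effective rate a = Q/V + k = 0.019950 + 0.0112 = 0.031150 h⁻¹.
C_ss = Q C_in/(Q + kV) = 1.9213 g/L; C(t) = C_ss + (C₀ − C_ss) e^(−a t).
C(71.1) = 1.9213 + (-1.9213)·e^(−0.031150·71.1) = 1.9213 + (-1.9213)·0.10918 = 1.7116 g/L.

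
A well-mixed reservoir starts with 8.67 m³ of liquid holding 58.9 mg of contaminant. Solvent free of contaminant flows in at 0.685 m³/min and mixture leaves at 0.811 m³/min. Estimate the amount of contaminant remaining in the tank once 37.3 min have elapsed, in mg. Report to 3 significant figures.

Total volume: dV/dt = Q_in − Q_out = -0.12600 m³/min, so V(t) = 8.67 − 0.12600 t and V(37.3) = 3.9702 m³.
Species balance (pure solvent in): dm/dt = −Q_out · m/V(t).
Separate: dm/m = −Q_out dt/V(t) ⇒ ln(m/m₀) = −(Q_out/(Q_in−Q_out)) ln(V/V₀).
m = m₀ (V₀/V)^(Q_out/(Q_in−Q_out)) = 58.9 × (8.67/3.9702)^(-6.4365) = 0.38620 mg.

0.386 mg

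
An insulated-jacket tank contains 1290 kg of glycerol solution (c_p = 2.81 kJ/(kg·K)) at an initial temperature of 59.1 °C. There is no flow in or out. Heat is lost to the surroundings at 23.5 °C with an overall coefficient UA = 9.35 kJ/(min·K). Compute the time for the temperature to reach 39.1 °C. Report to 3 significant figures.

M c_p dT/dt = −UA(T − T_amb).
τ = M c_p/UA = 387.69 min; T_ss = T_amb = 23.500 °C.
T(t) = T_ss + (T₀ − T_ss)e^(−t/τ); set T = 39.1:
t = −τ ln[(T − T_ss)/(T₀ − T_ss)] = −387.69 · ln(0.43820) = 319.87 min.

320 min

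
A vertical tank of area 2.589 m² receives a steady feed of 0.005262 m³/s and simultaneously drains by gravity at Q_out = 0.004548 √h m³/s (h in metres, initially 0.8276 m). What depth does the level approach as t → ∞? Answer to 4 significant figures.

1.339 m

A dh/dt = Q_in − 0.004548 √h. Steady state requires inflow = outflow:
Q_in = 0.004548 √h_ss ⇒ √h_ss = 0.005262/0.004548 = 1.15699.
h_ss = 1.15699² = 1.33863 m. (Since h₀ = 0.8276 m < h_ss, the level will rise toward this value.)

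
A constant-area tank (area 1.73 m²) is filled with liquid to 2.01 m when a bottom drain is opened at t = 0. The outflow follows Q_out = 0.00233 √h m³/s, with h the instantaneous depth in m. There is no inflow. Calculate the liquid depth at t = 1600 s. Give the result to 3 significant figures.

Accumulation of liquid (constant cross-section A): A dh/dt = −0.00233 √h.
∫ h^(−1/2) dh = −(0.00233/A) ∫ dt, giving 2√h = 2√h₀ − (0.00233/A) t.
√h = √2.01 − 0.00233·1600/(2·1.73) = 1.4177 − 1.0775 = 0.34029.
h = 0.34029² = 0.11580 m.

0.116 m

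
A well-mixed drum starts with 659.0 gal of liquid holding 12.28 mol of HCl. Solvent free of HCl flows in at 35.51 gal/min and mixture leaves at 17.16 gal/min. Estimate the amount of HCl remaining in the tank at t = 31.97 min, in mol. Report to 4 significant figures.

6.770 mol

Let m(t) be the amount of HCl. Volume: V(t) = V₀ + (Q_in − Q_out) t = 659.0 + 18.3500 t; V(31.97) = 1245.65 gal.
No HCl enters, so dm/dt = −Q_out · (m/V).
dm/m = −Q_out dt/(V₀ + 18.3500 t); integrating gives ln(m/m₀) = −(Q_out/(Q_in−Q_out)) ln(V/V₀).
m = m₀ (V₀/V)^(Q_out/(Q_in−Q_out)) = 12.28 × (659.0/1245.65)^(0.935150) = 6.77048 mol.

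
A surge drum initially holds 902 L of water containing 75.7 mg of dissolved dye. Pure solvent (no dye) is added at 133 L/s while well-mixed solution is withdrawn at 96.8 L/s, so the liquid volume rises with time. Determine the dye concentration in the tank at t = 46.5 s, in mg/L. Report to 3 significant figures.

0.00175 mg/L

Total volume: dV/dt = Q_in − Q_out = 36.200 L/s, so V(t) = 902 + 36.200 t and V(46.5) = 2585.3 L.
No dye enters, so dm/dt = −Q_out · (m/V).
Separate: dm/m = −Q_out dt/V(t) ⇒ ln(m/m₀) = −(Q_out/(Q_in−Q_out)) ln(V/V₀).
m = m₀ (V₀/V)^(Q_out/(Q_in−Q_out)) = 75.7 × (902/2585.3)^(2.6740) = 4.5316 mg.
C = m/V = 4.5316/2585.3 = 0.0017528 mg/L.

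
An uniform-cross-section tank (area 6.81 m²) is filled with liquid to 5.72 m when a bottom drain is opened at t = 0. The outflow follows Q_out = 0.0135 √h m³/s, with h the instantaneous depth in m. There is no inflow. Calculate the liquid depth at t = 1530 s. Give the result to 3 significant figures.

0.766 m

A dh/dt = −Q_out = −0.0135 √h.
Separate and integrate: 2(√h − √h₀) = −(0.0135/A) t.
√h = √5.72 − 0.0135·1530/(2·6.81) = 2.3917 − 1.5165 = 0.87513.
h = 0.87513² = 0.76586 m.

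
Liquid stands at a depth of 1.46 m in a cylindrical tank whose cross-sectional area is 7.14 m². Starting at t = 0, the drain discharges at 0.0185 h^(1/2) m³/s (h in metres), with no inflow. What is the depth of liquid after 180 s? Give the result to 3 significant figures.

Accumulation of liquid (constant cross-section A): A dh/dt = −0.0185 √h.
This is separable: 2 d(√h)/dt = −0.0185/A, so √h = √h₀ − (0.0185/(2A)) t.
√h = √1.46 − 0.0185·180/(2·7.14) = 1.2083 − 0.23319 = 0.97511.
h = 0.97511² = 0.95084 m.

0.951 m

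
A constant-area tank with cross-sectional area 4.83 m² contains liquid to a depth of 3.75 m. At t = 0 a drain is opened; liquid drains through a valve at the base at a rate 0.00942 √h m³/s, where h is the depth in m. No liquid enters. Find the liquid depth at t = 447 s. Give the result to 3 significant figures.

2.25 m

A dh/dt = −Q_out = −0.00942 √h.
This is separable: 2 d(√h)/dt = −0.00942/A, so √h = √h₀ − (0.00942/(2A)) t.
√h = √3.75 − 0.00942·447/(2·4.83) = 1.9365 − 0.43589 = 1.5006.
h = 1.5006² = 2.2518 m.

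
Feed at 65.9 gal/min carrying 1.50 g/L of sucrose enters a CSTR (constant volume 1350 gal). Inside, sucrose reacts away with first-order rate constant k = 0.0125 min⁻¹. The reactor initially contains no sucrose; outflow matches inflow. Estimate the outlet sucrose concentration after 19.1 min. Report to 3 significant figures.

0.824 g/L

Species balance: V dC/dt = Q C_in − Q C − k V C.
This is linear with rate a = Q/V + k = 0.061315 min⁻¹.
C_ss = Q C_in/(Q + kV) = 1.1942 g/L; C(t) = C_ss + (C₀ − C_ss) e^(−a t).
C(19.1) = 1.1942 + (-1.1942)·e^(−0.061315·19.1) = 1.1942 + (-1.1942)·0.31002 = 0.82397 g/L.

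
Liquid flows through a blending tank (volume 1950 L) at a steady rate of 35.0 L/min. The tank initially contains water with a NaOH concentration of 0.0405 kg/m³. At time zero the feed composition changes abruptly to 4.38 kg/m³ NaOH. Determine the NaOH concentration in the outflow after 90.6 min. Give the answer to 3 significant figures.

3.53 kg/m³

Mass balance on the solute (V constant): V dC/dt = Q(C_in − C).
So dC/dt = (C_in − C)/τ with τ = V/Q = 1950/35.0 = 55.714 min.
C approaches C_in exponentially: C(t) = C_in + (C₀ − C_in) e^(−t/τ).
C(90.6) = 4.38 + (0.0405 − 4.38)·e^(−90.6/55.714) = 4.38 + (-4.3395)·0.19668 = 3.5265 kg/m³.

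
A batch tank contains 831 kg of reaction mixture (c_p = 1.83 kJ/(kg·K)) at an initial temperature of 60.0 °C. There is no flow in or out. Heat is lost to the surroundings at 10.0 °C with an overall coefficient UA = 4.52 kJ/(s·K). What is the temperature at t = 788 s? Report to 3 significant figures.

Unsteady energy balance on the tank contents: M c_p dT/dt = −UA(T − T_amb).
dT/dt = (T_ss − T)/τ with T_ss = T_amb = 10.000 °C, τ = M c_p/UA = 831·1.83/4.52 = 336.44 s.
Solution: T(t) = T_ss + (T₀ − T_ss) e^(−t/τ).
T(788) = 10.000 + (50.000)·0.096122 = 14.806 °C.

14.8 °C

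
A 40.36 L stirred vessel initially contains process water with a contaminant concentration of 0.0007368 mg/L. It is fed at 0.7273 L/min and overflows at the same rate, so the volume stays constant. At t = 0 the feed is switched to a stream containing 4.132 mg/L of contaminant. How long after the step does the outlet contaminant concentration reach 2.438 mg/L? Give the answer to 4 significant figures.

49.47 min

Species balance: V dC/dt = Q(C_in − C) ⇒ τ = V/Q = 55.4929 min.
C(t) = C_in + (C₀ − C_in) e^(−t/τ). Set C = 2.438 and solve for t:
e^(−t/τ) = (C − C_in)/(C₀ − C_in) = (2.438 − 4.132)/(0.0007368 − 4.132) = 0.410044
t = −τ ln(…) = 55.4929 × 0.891491 = 49.4714 min.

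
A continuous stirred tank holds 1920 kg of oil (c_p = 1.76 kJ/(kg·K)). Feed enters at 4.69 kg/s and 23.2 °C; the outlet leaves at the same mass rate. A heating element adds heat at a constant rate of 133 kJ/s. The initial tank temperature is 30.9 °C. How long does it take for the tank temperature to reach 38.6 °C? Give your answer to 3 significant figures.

1010 s

M c_p dT/dt = ṁ c_p (T_in − T) + Q̇.
τ = M/ṁ = 409.38 s; T_ss = T_in + Q̇/(ṁ c_p) = 39.313 °C.
T(t) = T_ss + (T₀ − T_ss) e^(−t/τ). Set T = 38.6:
e^(−t/τ) = (38.6 − 39.313)/(30.9 − 39.313) = 0.084708
t = −409.38 · ln(0.084708) = 1010.6 s.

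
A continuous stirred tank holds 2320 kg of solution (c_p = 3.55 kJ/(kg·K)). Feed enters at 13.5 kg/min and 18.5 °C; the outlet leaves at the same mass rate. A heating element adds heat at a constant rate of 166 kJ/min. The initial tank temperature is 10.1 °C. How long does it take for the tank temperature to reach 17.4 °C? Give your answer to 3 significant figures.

164 min

M c_p dT/dt = ṁ c_p (T_in − T) + Q̇.
τ = M/ṁ = 171.85 min; T_ss = T_in + Q̇/(ṁ c_p) = 21.964 °C.
T(t) = T_ss + (T₀ − T_ss) e^(−t/τ). Set T = 17.4:
e^(−t/τ) = (17.4 − 21.964)/(10.1 − 21.964) = 0.38468
t = −171.85 · ln(0.38468) = 164.18 min.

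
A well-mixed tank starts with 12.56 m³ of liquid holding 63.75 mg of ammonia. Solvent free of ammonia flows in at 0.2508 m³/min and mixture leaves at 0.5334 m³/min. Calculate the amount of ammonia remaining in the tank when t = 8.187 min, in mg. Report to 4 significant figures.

Let m(t) be the amount of ammonia. Volume: V(t) = V₀ + (Q_in − Q_out) t = 12.56 − 0.282600 t; V(8.187) = 10.2464 m³.
Solute balance: dm/dt = 0 − Q_out C = −Q_out m/V(t).
dm/m = −Q_out dt/(V₀ − 0.282600 t); integrating gives ln(m/m₀) = −(Q_out/(Q_in−Q_out)) ln(V/V₀).
m = m₀ (V₀/V)^(Q_out/(Q_in−Q_out)) = 63.75 × (12.56/10.2464)^(-1.88747) = 43.4099 mg.

43.41 mg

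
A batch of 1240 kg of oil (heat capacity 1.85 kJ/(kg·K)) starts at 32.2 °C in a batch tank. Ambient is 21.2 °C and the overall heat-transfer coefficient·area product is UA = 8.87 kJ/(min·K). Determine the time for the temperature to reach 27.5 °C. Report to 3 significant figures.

144 min

M c_p dT/dt = −UA(T − T_amb).
τ = M c_p/UA = 258.62 min; T_ss = T_amb = 21.200 °C.
T(t) = T_ss + (T₀ − T_ss)e^(−t/τ); set T = 27.5:
t = −τ ln[(T − T_ss)/(T₀ − T_ss)] = −258.62 · ln(0.57273) = 144.14 min.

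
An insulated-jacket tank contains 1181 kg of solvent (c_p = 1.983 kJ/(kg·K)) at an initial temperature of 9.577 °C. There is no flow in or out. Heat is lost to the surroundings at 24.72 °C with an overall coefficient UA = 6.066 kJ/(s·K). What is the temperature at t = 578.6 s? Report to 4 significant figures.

21.34 °C

Heat balance on the well-mixed liquid: M c_p dT/dt = −UA(T − T_amb).
dT/dt = (T_ss − T)/τ with T_ss = T_amb = 24.7200 °C, τ = M c_p/UA = 1181·1.983/6.066 = 386.074 s.
Solution: T(t) = T_ss + (T₀ − T_ss) e^(−t/τ).
T(578.6) = 24.7200 + (-15.1430)·0.223425 = 21.3367 °C.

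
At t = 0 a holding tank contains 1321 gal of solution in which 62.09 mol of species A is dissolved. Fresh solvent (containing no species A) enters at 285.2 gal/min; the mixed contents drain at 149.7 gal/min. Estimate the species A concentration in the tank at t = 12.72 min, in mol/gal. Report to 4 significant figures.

Let m(t) be the amount of species A. Volume: V(t) = V₀ + (Q_in − Q_out) t = 1321 + 135.500 t; V(12.72) = 3044.56 gal.
No species A enters, so dm/dt = −Q_out · (m/V).
Separate: dm/m = −Q_out dt/V(t) ⇒ ln(m/m₀) = −(Q_out/(Q_in−Q_out)) ln(V/V₀).
m = m₀ (V₀/V)^(Q_out/(Q_in−Q_out)) = 62.09 × (1321/3044.56)^(1.10480) = 24.6830 mol.
C = m/V = 24.6830/3044.56 = 0.00810725 mol/gal.

0.008107 mol/gal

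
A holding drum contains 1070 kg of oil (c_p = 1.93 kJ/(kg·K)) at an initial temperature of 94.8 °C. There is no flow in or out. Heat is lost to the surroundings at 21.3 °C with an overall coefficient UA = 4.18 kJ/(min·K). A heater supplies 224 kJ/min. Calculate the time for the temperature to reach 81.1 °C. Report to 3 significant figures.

576 min

First-law balance (no shaft work): M c_p dT/dt = −UA(T − T_amb) + Q̇.
τ = M c_p/UA = 494.04 min; T_ss = T_amb + Q̇/UA = 21.3 + 224/4.18 = 74.889 °C.
T(t) = T_ss + (T₀ − T_ss)e^(−t/τ); set T = 81.1:
t = −τ ln[(T − T_ss)/(T₀ − T_ss)] = −494.04 · ln(0.31195) = 575.51 min.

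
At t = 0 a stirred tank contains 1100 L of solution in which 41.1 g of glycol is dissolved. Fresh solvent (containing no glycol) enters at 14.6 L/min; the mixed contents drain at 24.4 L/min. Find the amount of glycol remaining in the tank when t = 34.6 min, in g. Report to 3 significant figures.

Let m(t) be the amount of glycol. Volume: V(t) = V₀ + (Q_in − Q_out) t = 1100 − 9.8000 t; V(34.6) = 760.92 L.
Solute balance: dm/dt = 0 − Q_out C = −Q_out m/V(t).
dm/m = −Q_out dt/(V₀ − 9.8000 t); integrating gives ln(m/m₀) = −(Q_out/(Q_in−Q_out)) ln(V/V₀).
m = m₀ (V₀/V)^(Q_out/(Q_in−Q_out)) = 41.1 × (1100/760.92)^(-2.4898) = 16.419 g.

16.4 g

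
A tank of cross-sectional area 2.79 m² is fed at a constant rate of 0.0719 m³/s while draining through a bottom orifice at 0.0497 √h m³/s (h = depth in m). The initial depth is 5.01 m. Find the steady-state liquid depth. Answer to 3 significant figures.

Level balance: A dh/dt = 0.0719 − 0.0497 √h. Setting dh/dt = 0:
Q_in = 0.0497 √h_ss ⇒ √h_ss = 0.0719/0.0497 = 1.4467.
h_ss = 1.4467² = 2.0929 m. (Since h₀ = 5.01 m > h_ss, the level will fall toward this value.)

2.09 m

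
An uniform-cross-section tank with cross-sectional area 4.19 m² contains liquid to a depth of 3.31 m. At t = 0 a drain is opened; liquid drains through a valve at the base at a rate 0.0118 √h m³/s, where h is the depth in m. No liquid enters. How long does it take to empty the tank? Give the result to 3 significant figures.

A dh/dt = −Q_out = −0.0118 √h.
∫ h^(−1/2) dh = −(0.0118/A) ∫ dt, giving 2√h = 2√h₀ − (0.0118/A) t.
Tank is empty when √h = 0: t_empty = 2A√h₀/0.0118.
t_empty = 2·4.19·√3.31/0.0118 = 8.3800·1.8193/0.0118 = 1292.0 s.

1290 s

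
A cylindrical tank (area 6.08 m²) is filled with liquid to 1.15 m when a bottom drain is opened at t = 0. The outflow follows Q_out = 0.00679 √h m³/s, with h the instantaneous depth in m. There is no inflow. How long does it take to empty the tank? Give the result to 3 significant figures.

1920 s

With no inflow, A dh/dt = −0.00679 √h.
∫ h^(−1/2) dh = −(0.00679/A) ∫ dt, giving 2√h = 2√h₀ − (0.00679/A) t.
Set h = 0: 2√h₀ = (0.00679/A) t_empty ⇒ t_empty = 2A√h₀/0.00679.
t_empty = 2·6.08·√1.15/0.00679 = 12.160·1.0724/0.00679 = 1920.5 s.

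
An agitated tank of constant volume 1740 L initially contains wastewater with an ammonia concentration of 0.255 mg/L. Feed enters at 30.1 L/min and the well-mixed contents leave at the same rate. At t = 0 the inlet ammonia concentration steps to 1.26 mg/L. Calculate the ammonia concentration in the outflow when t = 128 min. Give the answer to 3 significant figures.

Transient balance on the dissolved component: V dC/dt = Q(C_in − C).
So dC/dt = (C_in − C)/τ with τ = V/Q = 1740/30.1 = 57.807 min.
Integrating: C(t) = C_in + (C₀ − C_in) e^(−t/τ).
C(128) = 1.26 + (0.255 − 1.26)·e^(−128/57.807) = 1.26 + (-1.0050)·0.10924 = 1.1502 mg/L.

1.15 mg/L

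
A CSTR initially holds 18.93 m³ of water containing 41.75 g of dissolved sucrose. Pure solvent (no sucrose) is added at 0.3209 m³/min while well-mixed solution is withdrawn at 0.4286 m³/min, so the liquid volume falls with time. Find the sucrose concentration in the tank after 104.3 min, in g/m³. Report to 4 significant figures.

0.1510 g/m³

Total volume: dV/dt = Q_in − Q_out = -0.107700 m³/min, so V(t) = 18.93 − 0.107700 t and V(104.3) = 7.69689 m³.
Solute balance: dm/dt = 0 − Q_out C = −Q_out m/V(t).
Separate: dm/m = −Q_out dt/V(t) ⇒ ln(m/m₀) = −(Q_out/(Q_in−Q_out)) ln(V/V₀).
m = m₀ (V₀/V)^(Q_out/(Q_in−Q_out)) = 41.75 × (18.93/7.69689)^(-3.97957) = 1.16225 g.
C = m/V = 1.16225/7.69689 = 0.151002 g/m³.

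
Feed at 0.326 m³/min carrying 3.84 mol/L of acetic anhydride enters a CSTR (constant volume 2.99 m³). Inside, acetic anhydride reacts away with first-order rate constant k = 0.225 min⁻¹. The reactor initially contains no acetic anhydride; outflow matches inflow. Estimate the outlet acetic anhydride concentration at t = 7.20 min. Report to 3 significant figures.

Accumulation = in − out − consumed: V dC/dt = Q C_in − Q C − k V C.
dC/dt = (Q/V) C_in − (Q/V + k) C; effective rate a = Q/V + k = 0.10903 + 0.225 = 0.33403 min⁻¹.
C_ss = Q C_in/(Q + kV) = 1.2534 mol/L; C(t) = C_ss + (C₀ − C_ss) e^(−a t).
C(7.20) = 1.2534 + (-1.2534)·e^(−0.33403·7.20) = 1.2534 + (-1.2534)·0.090264 = 1.1403 mol/L.

1.14 mol/L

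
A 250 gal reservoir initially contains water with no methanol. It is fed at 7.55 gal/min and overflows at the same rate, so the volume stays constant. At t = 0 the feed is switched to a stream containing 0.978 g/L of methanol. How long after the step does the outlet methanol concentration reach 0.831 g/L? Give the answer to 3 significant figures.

62.8 min

Transient balance on the dissolved component: V dC/dt = Q(C_in − C), so τ = V/Q = 33.113 min.
C(t) = C_in + (C₀ − C_in) e^(−t/τ). Set C = 0.831 and solve for t:
e^(−t/τ) = (C − C_in)/(C₀ − C_in) = (0.831 − 0.978)/(0 − 0.978) = 0.15031
t = −τ ln(…) = 33.113 × 1.8951 = 62.751 min.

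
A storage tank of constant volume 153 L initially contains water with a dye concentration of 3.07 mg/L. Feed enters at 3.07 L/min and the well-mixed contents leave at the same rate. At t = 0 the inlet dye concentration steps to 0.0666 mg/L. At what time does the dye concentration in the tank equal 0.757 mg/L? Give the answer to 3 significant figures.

Species balance: V dC/dt = Q(C_in − C) ⇒ τ = V/Q = 49.837 min.
C(t) = C_in + (C₀ − C_in) e^(−t/τ). Set C = 0.757 and solve for t:
e^(−t/τ) = (C − C_in)/(C₀ − C_in) = (0.757 − 0.0666)/(3.07 − 0.0666) = 0.22987
t = −τ ln(…) = 49.837 × 1.4702 = 73.272 min.

73.3 min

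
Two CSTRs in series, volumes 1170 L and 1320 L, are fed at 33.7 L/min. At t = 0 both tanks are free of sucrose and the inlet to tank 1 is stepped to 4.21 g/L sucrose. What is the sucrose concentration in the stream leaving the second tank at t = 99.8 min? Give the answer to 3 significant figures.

Each tank obeys Vᵢ dCᵢ/dt = Q(Cᵢ₋₁ − Cᵢ), so τᵢ = Vᵢ/Q.
τ₁ = 1170/33.7 = 34.718 min; τ₂ = 1320/33.7 = 39.169 min.
Solving the cascade with C₁(0)=C₂(0)=0 gives C₂(t) = C_in[1 − (τ₁ e^(−t/τ₁) − τ₂ e^(−t/τ₂))/(τ₁ − τ₂)].
At t = 99.8: e^(−t/τ₁) = 0.056440, e^(−t/τ₂) = 0.078244.
C₂ = 4.21·[1 − (34.718·0.056440 − 39.169·0.078244)/(-4.4510)] = 4.21·0.75168 = 3.1646 g/L.

3.16 g/L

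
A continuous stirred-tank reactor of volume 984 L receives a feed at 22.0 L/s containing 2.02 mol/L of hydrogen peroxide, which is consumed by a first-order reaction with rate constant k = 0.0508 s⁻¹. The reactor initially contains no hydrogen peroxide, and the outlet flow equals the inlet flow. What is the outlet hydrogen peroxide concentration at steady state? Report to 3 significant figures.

0.617 mol/L

Species balance: V dC/dt = Q C_in − Q C − k V C.
Steady state (dC/dt = 0): C_ss = Q C_in/(Q + kV) = C_in/(1 + kV/Q).
C_ss = 22.0·2.02/(22.0 + 0.0508·984) = 44.440/71.987 = 0.61733 mol/L.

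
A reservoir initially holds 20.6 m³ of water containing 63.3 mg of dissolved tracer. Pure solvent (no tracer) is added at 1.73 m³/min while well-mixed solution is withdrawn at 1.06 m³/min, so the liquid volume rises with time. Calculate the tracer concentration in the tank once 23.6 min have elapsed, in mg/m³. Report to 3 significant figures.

0.706 mg/m³

Total volume: dV/dt = Q_in − Q_out = 0.67000 m³/min, so V(t) = 20.6 + 0.67000 t and V(23.6) = 36.412 m³.
No tracer enters, so dm/dt = −Q_out · (m/V).
dm/m = −Q_out dt/(V₀ + 0.67000 t); integrating gives ln(m/m₀) = −(Q_out/(Q_in−Q_out)) ln(V/V₀).
m = m₀ (V₀/V)^(Q_out/(Q_in−Q_out)) = 63.3 × (20.6/36.412)^(1.5821) = 25.706 mg.
C = m/V = 25.706/36.412 = 0.70597 mg/m³.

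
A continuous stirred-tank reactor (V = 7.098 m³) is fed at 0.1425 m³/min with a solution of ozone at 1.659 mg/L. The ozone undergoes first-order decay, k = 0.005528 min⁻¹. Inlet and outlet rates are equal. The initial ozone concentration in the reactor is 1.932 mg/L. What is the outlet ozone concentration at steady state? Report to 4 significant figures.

V dC/dt = Q(C_in − C) − k V C.
At steady state: 0 = Q C_in − (Q + kV) C_ss, so C_ss = Q C_in/(Q + kV).
C_ss = 0.1425·1.659/(0.1425 + 0.005528·7.098) = 0.236407/0.181738 = 1.30082 mg/L.

1.301 mg/L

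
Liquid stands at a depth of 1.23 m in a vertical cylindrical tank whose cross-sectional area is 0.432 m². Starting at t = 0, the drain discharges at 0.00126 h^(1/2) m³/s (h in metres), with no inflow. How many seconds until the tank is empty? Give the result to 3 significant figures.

760 s

With no inflow, A dh/dt = −0.00126 √h.
This is separable: 2 d(√h)/dt = −0.00126/A, so √h = √h₀ − (0.00126/(2A)) t.
Tank is empty when √h = 0: t_empty = 2A√h₀/0.00126.
t_empty = 2·0.432·√1.23/0.00126 = 0.86400·1.1091/0.00126 = 760.49 s.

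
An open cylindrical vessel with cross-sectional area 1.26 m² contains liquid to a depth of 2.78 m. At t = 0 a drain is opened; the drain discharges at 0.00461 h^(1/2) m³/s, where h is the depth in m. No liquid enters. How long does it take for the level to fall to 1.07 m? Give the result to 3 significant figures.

With no inflow, A dh/dt = −0.00461 √h.
∫ h^(−1/2) dh = −(0.00461/A) ∫ dt, giving 2√h = 2√h₀ − (0.00461/A) t.
t = 2A(√h₀ − √h)/0.00461 = 2·1.26·(√2.78 − √1.07)/0.00461
  = 2.5200 × (1.6673 − 1.0344) / 0.00461 = 345.98 s.

346 s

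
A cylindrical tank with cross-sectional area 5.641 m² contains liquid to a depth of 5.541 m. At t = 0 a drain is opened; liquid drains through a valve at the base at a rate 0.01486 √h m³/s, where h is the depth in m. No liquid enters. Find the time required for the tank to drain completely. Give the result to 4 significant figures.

With no inflow, A dh/dt = −0.01486 √h.
∫ h^(−1/2) dh = −(0.01486/A) ∫ dt, giving 2√h = 2√h₀ − (0.01486/A) t.
Tank is empty when √h = 0: t_empty = 2A√h₀/0.01486.
t_empty = 2·5.641·√5.541/0.01486 = 11.2820·2.35393/0.01486 = 1787.15 s.

1787 s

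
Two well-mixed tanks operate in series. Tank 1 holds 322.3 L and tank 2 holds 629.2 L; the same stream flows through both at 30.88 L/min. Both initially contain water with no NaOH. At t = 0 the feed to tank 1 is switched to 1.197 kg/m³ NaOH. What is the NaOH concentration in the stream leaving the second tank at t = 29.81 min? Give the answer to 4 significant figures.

0.7011 kg/m³

Time constants: τᵢ = Vᵢ/Q for each well-mixed tank.
τ₁ = 322.3/30.88 = 10.4372 min; τ₂ = 629.2/30.88 = 20.3756 min.
Tank 1: C₁ = C_in(1 − e^(−t/τ₁)). Tank 2 (τ₁ ≠ τ₂): C₂ = C_in[1 − (τ₁ e^(−t/τ₁) − τ₂ e^(−t/τ₂))/(τ₁ − τ₂)].
At t = 29.81: e^(−t/τ₁) = 0.0574904, e^(−t/τ₂) = 0.231536.
C₂ = 1.197·[1 − (10.4372·0.0574904 − 20.3756·0.231536)/(-9.93847)] = 1.197·0.585685 = 0.701066 kg/m³.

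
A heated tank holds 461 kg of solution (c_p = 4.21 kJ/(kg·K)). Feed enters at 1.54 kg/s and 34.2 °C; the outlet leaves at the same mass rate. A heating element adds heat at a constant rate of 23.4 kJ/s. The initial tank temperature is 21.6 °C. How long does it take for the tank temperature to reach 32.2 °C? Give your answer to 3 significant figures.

M c_p dT/dt = ṁ c_p (T_in − T) + Q̇.
τ = M/ṁ = 299.35 s; T_ss = T_in + Q̇/(ṁ c_p) = 37.809 °C.
T(t) = T_ss + (T₀ − T_ss) e^(−t/τ). Set T = 32.2:
e^(−t/τ) = (32.2 − 37.809)/(21.6 − 37.809) = 0.34605
t = −299.35 · ln(0.34605) = 317.66 s.

318 s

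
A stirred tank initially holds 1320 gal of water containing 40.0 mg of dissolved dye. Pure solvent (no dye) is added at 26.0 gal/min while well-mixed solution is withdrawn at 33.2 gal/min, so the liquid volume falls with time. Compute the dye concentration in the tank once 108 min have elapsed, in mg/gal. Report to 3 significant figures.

Let m(t) be the amount of dye. Volume: V(t) = V₀ + (Q_in − Q_out) t = 1320 − 7.2000 t; V(108) = 542.40 gal.
No dye enters, so dm/dt = −Q_out · (m/V).
Separate: dm/m = −Q_out dt/V(t) ⇒ ln(m/m₀) = −(Q_out/(Q_in−Q_out)) ln(V/V₀).
m = m₀ (V₀/V)^(Q_out/(Q_in−Q_out)) = 40.0 × (1320/542.40)^(-4.6111) = 0.66221 mg.
C = m/V = 0.66221/542.40 = 0.0012209 mg/gal.

0.00122 mg/gal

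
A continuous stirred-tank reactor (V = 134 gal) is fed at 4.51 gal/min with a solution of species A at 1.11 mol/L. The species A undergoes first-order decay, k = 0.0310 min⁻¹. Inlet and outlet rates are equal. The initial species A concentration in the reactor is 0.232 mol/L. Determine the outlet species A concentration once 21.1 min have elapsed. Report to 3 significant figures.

Species balance: V dC/dt = Q C_in − Q C − k V C.
dC/dt = (Q/V) C_in − (Q/V + k) C; effective rate a = Q/V + k = 0.033657 + 0.0310 = 0.064657 min⁻¹.
C_ss = Q C_in/(Q + kV) = 0.57780 mol/L; C(t) = C_ss + (C₀ − C_ss) e^(−a t).
C(21.1) = 0.57780 + (-0.34580)·e^(−0.064657·21.1) = 0.57780 + (-0.34580)·0.25557 = 0.48943 mol/L.

0.489 mol/L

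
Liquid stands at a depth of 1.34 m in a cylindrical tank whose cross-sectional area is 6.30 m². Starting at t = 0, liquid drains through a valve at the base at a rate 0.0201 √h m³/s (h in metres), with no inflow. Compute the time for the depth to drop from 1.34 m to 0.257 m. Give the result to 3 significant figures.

408 s

Mass balance (ρ constant): A dh/dt = −0.0201 √h.
Separate and integrate: 2(√h − √h₀) = −(0.0201/A) t.
t = 2A(√h₀ − √h)/0.0201 = 2·6.30·(√1.34 − √0.257)/0.0201
  = 12.600 × (1.1576 − 0.50695) / 0.0201 = 407.86 s.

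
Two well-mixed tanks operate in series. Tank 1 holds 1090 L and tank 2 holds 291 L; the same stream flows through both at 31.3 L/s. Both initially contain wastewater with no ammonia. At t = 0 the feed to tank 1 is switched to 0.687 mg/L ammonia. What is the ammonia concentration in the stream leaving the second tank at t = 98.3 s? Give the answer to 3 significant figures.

Each tank obeys Vᵢ dCᵢ/dt = Q(Cᵢ₋₁ − Cᵢ), so τᵢ = Vᵢ/Q.
τ₁ = 1090/31.3 = 34.824 s; τ₂ = 291/31.3 = 9.2971 s.
Solving the cascade with C₁(0)=C₂(0)=0 gives C₂(t) = C_in[1 − (τ₁ e^(−t/τ₁) − τ₂ e^(−t/τ₂))/(τ₁ − τ₂)].
At t = 98.3: e^(−t/τ₁) = 0.059443, e^(−t/τ₂) = 2.5594e-05.
C₂ = 0.687·[1 − (34.824·0.059443 − 9.2971·2.5594e-05)/(25.527)] = 0.687·0.91892 = 0.63130 mg/L.

0.631 mg/L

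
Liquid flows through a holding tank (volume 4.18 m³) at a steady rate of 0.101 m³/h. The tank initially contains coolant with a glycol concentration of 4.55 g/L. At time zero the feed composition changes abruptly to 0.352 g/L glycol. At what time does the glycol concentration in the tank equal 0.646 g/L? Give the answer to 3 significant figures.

110 h

Species balance: V dC/dt = Q(C_in − C) ⇒ τ = V/Q = 41.386 h.
C(t) = C_in + (C₀ − C_in) e^(−t/τ). Set C = 0.646 and solve for t:
e^(−t/τ) = (C − C_in)/(C₀ − C_in) = (0.646 − 0.352)/(4.55 − 0.352) = 0.070033
t = −τ ln(…) = 41.386 × 2.6588 = 110.04 h.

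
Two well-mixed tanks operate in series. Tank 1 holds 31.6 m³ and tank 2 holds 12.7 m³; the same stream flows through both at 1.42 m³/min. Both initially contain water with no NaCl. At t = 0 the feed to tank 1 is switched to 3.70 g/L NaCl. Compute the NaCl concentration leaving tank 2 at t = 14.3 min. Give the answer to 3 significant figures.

0.949 g/L

Each tank obeys Vᵢ dCᵢ/dt = Q(Cᵢ₋₁ − Cᵢ), so τᵢ = Vᵢ/Q.
τ₁ = 31.6/1.42 = 22.254 min; τ₂ = 12.7/1.42 = 8.9437 min.
Tank 1: C₁ = C_in(1 − e^(−t/τ₁)). Tank 2 (τ₁ ≠ τ₂): C₂ = C_in[1 − (τ₁ e^(−t/τ₁) − τ₂ e^(−t/τ₂))/(τ₁ − τ₂)].
At t = 14.3: e^(−t/τ₁) = 0.52593, e^(−t/τ₂) = 0.20212.
C₂ = 3.70·[1 − (22.254·0.52593 − 8.9437·0.20212)/(13.310)] = 3.70·0.25649 = 0.94901 g/L.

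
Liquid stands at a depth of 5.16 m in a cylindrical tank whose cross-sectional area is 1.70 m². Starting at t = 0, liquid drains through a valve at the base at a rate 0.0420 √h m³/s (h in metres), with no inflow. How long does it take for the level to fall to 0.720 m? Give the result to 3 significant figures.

Volume balance on the tank: A dh/dt = −0.0420 √h.
∫ h^(−1/2) dh = −(0.0420/A) ∫ dt, giving 2√h = 2√h₀ − (0.0420/A) t.
t = 2A(√h₀ − √h)/0.0420 = 2·1.70·(√5.16 − √0.720)/0.0420
  = 3.4000 × (2.2716 − 0.84853) / 0.0420 = 115.20 s.

115 s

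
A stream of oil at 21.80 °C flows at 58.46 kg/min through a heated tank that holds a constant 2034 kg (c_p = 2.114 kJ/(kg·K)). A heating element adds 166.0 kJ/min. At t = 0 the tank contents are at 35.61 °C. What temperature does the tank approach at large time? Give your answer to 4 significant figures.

First-law balance (no shaft work): M c_p dT/dt = ṁ c_p (T_in − T) + 166.0.
At steady state dT/dt = 0 ⇒ T_ss = T_in + Q̇/(ṁ c_p) = 21.80 + 166.0/(58.46·2.114) = 23.1432 °C.

23.14 °C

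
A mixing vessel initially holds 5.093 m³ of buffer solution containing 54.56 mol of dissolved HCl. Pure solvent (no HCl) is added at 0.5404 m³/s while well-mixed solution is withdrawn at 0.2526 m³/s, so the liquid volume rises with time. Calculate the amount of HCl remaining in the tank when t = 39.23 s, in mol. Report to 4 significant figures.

19.57 mol

Let m(t) be the amount of HCl. Volume: V(t) = V₀ + (Q_in − Q_out) t = 5.093 + 0.287800 t; V(39.23) = 16.3834 m³.
No HCl enters, so dm/dt = −Q_out · (m/V).
Separate: dm/m = −Q_out dt/V(t) ⇒ ln(m/m₀) = −(Q_out/(Q_in−Q_out)) ln(V/V₀).
m = m₀ (V₀/V)^(Q_out/(Q_in−Q_out)) = 54.56 × (5.093/16.3834)^(0.877693) = 19.5662 mol.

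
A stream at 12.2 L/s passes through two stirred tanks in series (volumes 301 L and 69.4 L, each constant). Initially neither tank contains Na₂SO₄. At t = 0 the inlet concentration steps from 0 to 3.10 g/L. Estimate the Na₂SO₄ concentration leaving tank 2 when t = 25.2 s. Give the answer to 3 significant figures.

1.66 g/L

Species balance on tank i: dCᵢ/dt = (Cᵢ₋₁ − Cᵢ)/τᵢ with τᵢ = Vᵢ/Q.
τ₁ = 301/12.2 = 24.672 s; τ₂ = 69.4/12.2 = 5.6885 s.
Solving the cascade with C₁(0)=C₂(0)=0 gives C₂(t) = C_in[1 − (τ₁ e^(−t/τ₁) − τ₂ e^(−t/τ₂))/(τ₁ − τ₂)].
At t = 25.2: e^(−t/τ₁) = 0.36009, e^(−t/τ₂) = 0.011915.
C₂ = 3.10·[1 − (24.672·0.36009 − 5.6885·0.011915)/(18.984)] = 3.10·0.53557 = 1.6603 g/L.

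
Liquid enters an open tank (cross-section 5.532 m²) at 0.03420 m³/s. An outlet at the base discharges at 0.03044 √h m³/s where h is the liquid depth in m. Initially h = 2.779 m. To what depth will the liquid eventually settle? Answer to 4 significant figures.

1.262 m

Mass balance (ρ constant): A dh/dt = Q_in − 0.03044 √h. At steady state dh/dt = 0:
Q_in = 0.03044 √h_ss ⇒ √h_ss = 0.03420/0.03044 = 1.12352.
h_ss = 1.12352² = 1.26230 m. (Since h₀ = 2.779 m > h_ss, the level will fall toward this value.)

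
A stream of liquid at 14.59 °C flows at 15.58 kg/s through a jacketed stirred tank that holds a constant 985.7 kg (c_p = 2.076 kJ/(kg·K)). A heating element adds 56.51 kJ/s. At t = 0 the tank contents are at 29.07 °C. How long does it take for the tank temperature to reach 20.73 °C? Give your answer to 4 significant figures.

67.33 s

First-law balance (no shaft work): M c_p dT/dt = ṁ c_p (T_in − T) + 56.51.
τ = M/ṁ = 63.2670 s; T_ss = T_in + Q̇/(ṁ c_p) = 16.3372 °C.
T(t) = T_ss + (T₀ − T_ss) e^(−t/τ). Set T = 20.73:
e^(−t/τ) = (20.73 − 16.3372)/(29.07 − 16.3372) = 0.345001
t = −63.2670 · ln(0.345001) = 67.3292 s.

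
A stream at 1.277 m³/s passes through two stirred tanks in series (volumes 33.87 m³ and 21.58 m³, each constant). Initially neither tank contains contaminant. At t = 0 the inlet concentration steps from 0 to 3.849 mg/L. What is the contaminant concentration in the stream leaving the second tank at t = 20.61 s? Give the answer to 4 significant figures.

Each tank obeys Vᵢ dCᵢ/dt = Q(Cᵢ₋₁ − Cᵢ), so τᵢ = Vᵢ/Q.
τ₁ = 33.87/1.277 = 26.5231 s; τ₂ = 21.58/1.277 = 16.8990 s.
Tank 1: C₁ = C_in(1 − e^(−t/τ₁)). Tank 2 (τ₁ ≠ τ₂): C₂ = C_in[1 − (τ₁ e^(−t/τ₁) − τ₂ e^(−t/τ₂))/(τ₁ − τ₂)].
At t = 20.61: e^(−t/τ₁) = 0.459756, e^(−t/τ₂) = 0.295348.
C₂ = 3.849·[1 − (26.5231·0.459756 − 16.8990·0.295348)/(9.62412)] = 3.849·0.251559 = 0.968252 mg/L.

0.9683 mg/L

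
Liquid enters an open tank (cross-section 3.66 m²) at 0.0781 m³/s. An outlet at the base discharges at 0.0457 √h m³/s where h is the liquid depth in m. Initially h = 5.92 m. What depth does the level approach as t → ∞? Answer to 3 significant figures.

A dh/dt = Q_in − 0.0457 √h. Steady state requires inflow = outflow:
Q_in = 0.0457 √h_ss ⇒ √h_ss = 0.0781/0.0457 = 1.7090.
h_ss = 1.7090² = 2.9206 m. (Since h₀ = 5.92 m > h_ss, the level will fall toward this value.)

2.92 m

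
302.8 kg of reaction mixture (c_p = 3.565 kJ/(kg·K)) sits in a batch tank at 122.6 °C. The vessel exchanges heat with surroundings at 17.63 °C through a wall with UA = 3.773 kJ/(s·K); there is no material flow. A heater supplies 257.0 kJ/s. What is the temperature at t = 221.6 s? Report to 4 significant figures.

102.7 °C

M c_p dT/dt = −UA(T − T_amb) + Q̇.
dT/dt = (T_ss − T)/τ with T_ss = T_amb + Q̇/UA = 17.63 + 257.0/3.773 = 85.7456 °C, τ = M c_p/UA = 302.8·3.565/3.773 = 286.107 s.
Solution: T(t) = T_ss + (T₀ − T_ss) e^(−t/τ).
T(221.6) = 85.7456 + (36.8544)·0.460918 = 102.732 °C.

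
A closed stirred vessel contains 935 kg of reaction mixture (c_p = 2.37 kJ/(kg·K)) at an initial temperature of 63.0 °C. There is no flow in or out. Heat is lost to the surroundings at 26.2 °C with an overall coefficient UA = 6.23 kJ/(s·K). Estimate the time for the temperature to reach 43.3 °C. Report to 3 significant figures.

Lumped-capacitance energy balance: M c_p dT/dt = UA(T_amb − T).
τ = M c_p/UA = 355.69 s; T_ss = T_amb = 26.200 °C.
T(t) = T_ss + (T₀ − T_ss)e^(−t/τ); set T = 43.3:
t = −τ ln[(T − T_ss)/(T₀ − T_ss)] = −355.69 · ln(0.46467) = 272.61 s.

273 s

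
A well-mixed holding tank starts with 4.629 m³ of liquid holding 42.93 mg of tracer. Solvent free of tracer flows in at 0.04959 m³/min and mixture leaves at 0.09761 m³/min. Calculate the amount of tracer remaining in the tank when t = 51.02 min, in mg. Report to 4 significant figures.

Let m(t) be the amount of tracer. Volume: V(t) = V₀ + (Q_in − Q_out) t = 4.629 − 0.0480200 t; V(51.02) = 2.17902 m³.
No tracer enters, so dm/dt = −Q_out · (m/V).
dm/m = −Q_out dt/(V₀ − 0.0480200 t); integrating gives ln(m/m₀) = −(Q_out/(Q_in−Q_out)) ln(V/V₀).
m = m₀ (V₀/V)^(Q_out/(Q_in−Q_out)) = 42.93 × (4.629/2.17902)^(-2.03269) = 9.28133 mg.

9.281 mg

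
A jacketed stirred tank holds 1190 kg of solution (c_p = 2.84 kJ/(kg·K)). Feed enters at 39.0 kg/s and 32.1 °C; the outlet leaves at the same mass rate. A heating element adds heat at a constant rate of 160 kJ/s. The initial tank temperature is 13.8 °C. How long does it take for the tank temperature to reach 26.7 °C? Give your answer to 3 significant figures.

32.3 s

M c_p dT/dt = ṁ c_p (T_in − T) + Q̇.
τ = M/ṁ = 30.513 s; T_ss = T_in + Q̇/(ṁ c_p) = 33.545 °C.
T(t) = T_ss + (T₀ − T_ss) e^(−t/τ). Set T = 26.7:
e^(−t/τ) = (26.7 − 33.545)/(13.8 − 33.545) = 0.34666
t = −30.513 · ln(0.34666) = 32.326 s.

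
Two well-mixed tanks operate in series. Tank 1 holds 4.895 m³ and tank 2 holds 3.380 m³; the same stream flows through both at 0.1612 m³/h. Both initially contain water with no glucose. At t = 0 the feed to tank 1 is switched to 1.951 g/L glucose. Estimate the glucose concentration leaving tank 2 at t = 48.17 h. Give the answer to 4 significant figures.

Time constants: τᵢ = Vᵢ/Q for each well-mixed tank.
τ₁ = 4.895/0.1612 = 30.3660 h; τ₂ = 3.380/0.1612 = 20.9677 h.
Solving the cascade with C₁(0)=C₂(0)=0 gives C₂(t) = C_in[1 − (τ₁ e^(−t/τ₁) − τ₂ e^(−t/τ₂))/(τ₁ − τ₂)].
At t = 48.17: e^(−t/τ₁) = 0.204679, e^(−t/τ₂) = 0.100526.
C₂ = 1.951·[1 − (30.3660·0.204679 − 20.9677·0.100526)/(9.39826)] = 1.951·0.562954 = 1.09832 g/L.

1.098 g/L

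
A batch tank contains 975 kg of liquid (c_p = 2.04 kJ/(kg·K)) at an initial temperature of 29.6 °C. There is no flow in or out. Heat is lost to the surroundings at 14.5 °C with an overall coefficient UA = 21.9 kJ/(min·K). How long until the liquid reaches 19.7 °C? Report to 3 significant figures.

M c_p dT/dt = −UA(T − T_amb).
τ = M c_p/UA = 90.822 min; T_ss = T_amb = 14.500 °C.
T(t) = T_ss + (T₀ − T_ss)e^(−t/τ); set T = 19.7:
t = −τ ln[(T − T_ss)/(T₀ − T_ss)] = −90.822 · ln(0.34437) = 96.819 min.

96.8 min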